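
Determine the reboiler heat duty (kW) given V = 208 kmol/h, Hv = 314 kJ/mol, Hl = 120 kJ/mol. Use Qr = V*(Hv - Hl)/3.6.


Qr = 208 * (314 - 120) / 3.6 = 208 * 194 / 3.6 = 11210

11210 kW


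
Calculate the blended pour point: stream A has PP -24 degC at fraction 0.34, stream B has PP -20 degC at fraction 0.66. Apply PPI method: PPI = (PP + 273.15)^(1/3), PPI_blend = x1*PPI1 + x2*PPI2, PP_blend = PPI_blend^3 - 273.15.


PPI_1 = (-24 + 273.15)^(1/3) = 6.292458
PPI_2 = (-20 + 273.15)^(1/3) = 6.325953
PPI_blend = 0.34 * 6.292458 + 0.66 * 6.325953 = 6.314565
PP_blend = 6.314565^3 - 273.15 = 251.7853 - 273.15 = -21.36

-21.36 degC


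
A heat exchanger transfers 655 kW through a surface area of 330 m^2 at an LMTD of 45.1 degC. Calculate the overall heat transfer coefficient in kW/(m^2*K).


From Q = U*A*LMTD, U = Q / (A * LMTD)
U = 655 / (330 * 45.1) = 655 / 14883 = 0.04401

0.04401 kW/(m^2*K)


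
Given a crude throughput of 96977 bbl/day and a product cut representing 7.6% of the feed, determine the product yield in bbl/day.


Crude throughput = 96977 bbl/day
Fraction yield = 7.6%
yield = throughput * fraction / 100
yield = 96977 * 7.6 / 100 = 7370.252

7370.252 bbl/day


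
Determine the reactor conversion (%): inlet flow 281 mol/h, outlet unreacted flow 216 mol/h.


X = (F_in - F_out) / F_in * 100
Moles reacted = 281 - 216 = 65
X = 65 / 281 * 100
= 0.2313 * 100
= 23.13 %

23.13 %


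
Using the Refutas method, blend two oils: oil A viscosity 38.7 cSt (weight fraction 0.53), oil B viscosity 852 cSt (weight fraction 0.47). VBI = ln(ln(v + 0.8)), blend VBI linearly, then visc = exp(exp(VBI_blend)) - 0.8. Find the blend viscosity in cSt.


Refutas method: VBN_i = 14.534*ln(ln(visc_i + 0.8)) + 10.975, blended linearly by mass fraction; since VBN is linear in VBI_i = ln(ln(visc_i + 0.8)) and the fractions sum to 1, blend VBI directly: visc = exp(exp(VBI_blend)) - 0.8
VBI_1 = ln(ln(38.7 + 0.8)) = 1.30191
VBI_2 = ln(ln(852 + 0.8)) = 1.90932
VBI_blend = 0.53 * 1.30191 + 0.47 * 1.90932 = 1.58739
visc_blend = exp(exp(1.58739)) - 0.8 = 132.3

132.3 cSt


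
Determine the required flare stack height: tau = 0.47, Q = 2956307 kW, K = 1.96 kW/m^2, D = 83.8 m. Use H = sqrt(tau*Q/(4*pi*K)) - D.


tau*Q/(4*pi*K) = 0.47 * 2956307 / (4 * pi * 1.96) = 56413.3
sqrt(56413.3) = 237.515
H = 237.515 - 83.8 = 153.7

153.7 m


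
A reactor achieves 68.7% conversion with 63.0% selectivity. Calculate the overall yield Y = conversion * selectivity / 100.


Overall yield = conversion (%) * selectivity (%) / 100
Conversion = 68.7%, Selectivity = 63.0%
Y = 68.7 * 63.0 / 100
= 43.281 %

43.281 %


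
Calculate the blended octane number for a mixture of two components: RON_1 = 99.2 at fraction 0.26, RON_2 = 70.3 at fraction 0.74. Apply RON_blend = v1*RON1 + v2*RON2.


Linear blending: RON_blend = sum(vi * RONi)
Contribution 1: 0.26 * 99.2 = 25.792
Contribution 2: 0.74 * 70.3 = 52.022
RON_blend = 25.792 + 52.022 = 77.814

77.814


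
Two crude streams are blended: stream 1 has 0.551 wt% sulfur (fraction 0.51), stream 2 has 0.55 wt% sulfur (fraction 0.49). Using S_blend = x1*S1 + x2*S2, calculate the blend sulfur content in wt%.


Linear sulfur blending: S_blend = x1*S1 + x2*S2
Contribution 1: 0.51 * 0.551 = 0.28101 wt%
Contribution 2: 0.49 * 0.55 = 0.2695 wt%
S_blend = 0.28101 + 0.2695 = 0.55051

0.55051 wt%


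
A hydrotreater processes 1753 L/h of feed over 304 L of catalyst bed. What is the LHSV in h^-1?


LHSV = volumetric feed rate / catalyst volume
= 1753 L/h / 304 L
= 5.766 h^-1

5.766 h^-1


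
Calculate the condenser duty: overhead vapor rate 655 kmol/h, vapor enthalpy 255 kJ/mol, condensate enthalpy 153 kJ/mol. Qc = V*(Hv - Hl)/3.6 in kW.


Qc = 655 * (255 - 153) / 3.6 = 655 * 102 / 3.6 = 18560

18560 kW


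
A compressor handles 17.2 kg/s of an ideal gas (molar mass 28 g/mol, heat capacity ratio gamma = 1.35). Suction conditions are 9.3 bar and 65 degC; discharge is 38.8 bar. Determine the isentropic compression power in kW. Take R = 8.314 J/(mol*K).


Isentropic work: W = m*(gamma/(gamma-1))*(R*T1/MW)*((P2/P1)^((gamma-1)/gamma) - 1)
T1 = 65 + 273.15 = 338.15 K
Pressure ratio = 38.8 / 9.3 = 4.17204
Exponent = (1.35 - 1)/1.35 = 0.259259
(P2/P1)^exp - 1 = 4.17204^0.259259 - 1 = 0.448208
W = 17.2 * 1.35 / 0.35 * 8.314 * 338.15 / 28 * 0.448208 = 2986

2986 kW


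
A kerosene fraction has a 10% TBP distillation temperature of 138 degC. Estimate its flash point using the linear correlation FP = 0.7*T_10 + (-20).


FP = 0.7 * 138 + (-20) = 76.6

76.6 degC


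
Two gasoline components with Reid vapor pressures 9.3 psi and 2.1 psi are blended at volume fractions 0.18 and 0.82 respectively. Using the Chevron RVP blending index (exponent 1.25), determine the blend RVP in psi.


Chevron index: RVP_blend = (sum xi*RVPi^1.25)^(1/1.25)
RVP^1.25 terms: 0.18 * 9.3^1.25 + 0.82 * 2.1^1.25 = 4.99626
RVP_blend = 4.99626^(1/1.25) = 3.622

3.622 psi


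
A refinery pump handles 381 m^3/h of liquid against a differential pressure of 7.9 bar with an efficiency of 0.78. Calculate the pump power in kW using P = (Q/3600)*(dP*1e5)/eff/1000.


Q = 381 / 3600 = 0.105833 m^3/s
P = 0.105833 * (7.9 * 1e5) / 0.78 / 1000 = 107.2

107.2 kW


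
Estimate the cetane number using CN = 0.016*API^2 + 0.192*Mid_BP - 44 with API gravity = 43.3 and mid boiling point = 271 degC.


CN = 0.016 * 43.3^2 + 0.192 * 271 - 44
CN = 29.99824 + 52.032 - 44 = 38.03024

38.03024


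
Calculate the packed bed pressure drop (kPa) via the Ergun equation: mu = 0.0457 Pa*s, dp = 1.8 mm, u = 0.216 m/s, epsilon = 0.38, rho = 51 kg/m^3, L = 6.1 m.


dp = 1.8 mm = 0.0018 m
Viscous term = 150*0.0457*0.216*(1-0.38)^2 / (0.0018^2*0.38^3) = 3201470
Inertial term = 1.75*51*0.216^2*(1-0.38) / (0.0018*0.38^3) = 26138.7
dP/L = 3201470 + 26138.7 = 3227610 Pa/m
dP = 3227610 * 6.1 / 1000 = 19690 kPa

19690 kPa


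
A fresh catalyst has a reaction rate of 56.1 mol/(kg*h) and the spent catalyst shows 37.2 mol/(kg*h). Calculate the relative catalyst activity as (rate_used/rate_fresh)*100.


Activity (%) = (rate_used / rate_fresh) * 100
rate_used = 37.2, rate_fresh = 56.1
= (37.2 / 56.1) * 100
= 0.6631 * 100 = 66.31

66.31 %


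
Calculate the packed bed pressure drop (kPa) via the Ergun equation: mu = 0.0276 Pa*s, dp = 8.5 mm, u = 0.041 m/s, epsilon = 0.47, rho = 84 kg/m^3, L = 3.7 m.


dp = 8.5 mm = 0.0085 m
Viscous term = 150*0.0276*0.041*(1-0.47)^2 / (0.0085^2*0.47^3) = 6356.3
Inertial term = 1.75*84*0.041^2*(1-0.47) / (0.0085*0.47^3) = 148.405
dP/L = 6356.3 + 148.405 = 6504.7 Pa/m
dP = 6504.7 * 3.7 / 1000 = 24.07 kPa

24.07 kPa


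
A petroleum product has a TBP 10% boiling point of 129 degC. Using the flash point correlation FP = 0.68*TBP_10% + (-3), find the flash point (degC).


FP = 0.68 * 129 + (-3) = 84.72

84.72 degC


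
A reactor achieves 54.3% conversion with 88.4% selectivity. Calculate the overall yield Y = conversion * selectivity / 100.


Overall yield = conversion (%) * selectivity (%) / 100
Conversion = 54.3%, Selectivity = 88.4%
Y = 54.3 * 88.4 / 100
= 48.0012 %

48.0012 %


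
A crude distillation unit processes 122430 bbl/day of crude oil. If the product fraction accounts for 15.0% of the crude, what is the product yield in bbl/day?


Crude throughput = 122430 bbl/day
Fraction yield = 15.0%
yield = throughput * fraction / 100
yield = 122430 * 15.0 / 100 = 18364.5

18364.5 bbl/day


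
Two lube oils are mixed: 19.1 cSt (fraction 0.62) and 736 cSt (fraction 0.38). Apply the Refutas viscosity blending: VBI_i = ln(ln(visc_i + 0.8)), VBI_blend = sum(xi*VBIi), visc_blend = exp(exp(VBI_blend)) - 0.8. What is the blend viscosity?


Refutas method: VBN_i = 14.534*ln(ln(visc_i + 0.8)) + 10.975, blended linearly by mass fraction; since VBN is linear in VBI_i = ln(ln(visc_i + 0.8)) and the fractions sum to 1, blend VBI directly: visc = exp(exp(VBI_blend)) - 0.8
VBI_1 = ln(ln(19.1 + 0.8)) = 1.09551
VBI_2 = ln(ln(736 + 0.8)) = 1.88742
VBI_blend = 0.62 * 1.09551 + 0.38 * 1.88742 = 1.39644
visc_blend = exp(exp(1.39644)) - 0.8 = 56.07

56.07 cSt


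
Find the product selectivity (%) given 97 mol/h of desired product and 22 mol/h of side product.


Selectivity = desired / (desired + undesired) * 100
Total products = 97 + 22 = 119 mol/h
S = 97 / 119 * 100
= 0.8151 * 100
= 81.51 %

81.51 %


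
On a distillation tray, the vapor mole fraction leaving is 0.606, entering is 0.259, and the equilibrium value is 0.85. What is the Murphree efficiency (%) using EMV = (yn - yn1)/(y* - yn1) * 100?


Murphree vapor efficiency: EMV = (y_n - y_(n-1)) / (y*_n - y_(n-1)) * 100
EMV = (0.606 - 0.259) / (0.85 - 0.259) * 100 = 0.347 / 0.591 * 100 = 58.71

58.71 %


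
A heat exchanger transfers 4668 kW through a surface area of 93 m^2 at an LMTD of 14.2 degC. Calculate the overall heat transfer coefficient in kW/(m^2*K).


From Q = U*A*LMTD, U = Q / (A * LMTD)
U = 4668 / (93 * 14.2) = 4668 / 1320.6 = 3.535

3.535 kW/(m^2*K)


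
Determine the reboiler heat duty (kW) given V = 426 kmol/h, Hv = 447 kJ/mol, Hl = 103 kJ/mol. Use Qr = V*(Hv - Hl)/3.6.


Qr = 426 * (447 - 103) / 3.6 = 426 * 344 / 3.6 = 40710

40710 kW


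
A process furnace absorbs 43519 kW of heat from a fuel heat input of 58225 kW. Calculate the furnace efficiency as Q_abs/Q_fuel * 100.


Furnace efficiency = Q_absorbed / Q_fuel * 100
= 43519 / 58225 * 100 = 74.74

74.74 %


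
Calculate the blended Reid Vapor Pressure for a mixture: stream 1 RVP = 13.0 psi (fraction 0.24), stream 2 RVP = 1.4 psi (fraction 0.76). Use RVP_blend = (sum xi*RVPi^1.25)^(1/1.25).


Chevron index: RVP_blend = (sum xi*RVPi^1.25)^(1/1.25)
RVP^1.25 terms: 0.24 * 13.0^1.25 + 0.76 * 1.4^1.25 = 7.08172
RVP_blend = 7.08172^(1/1.25) = 4.788

4.788 psi


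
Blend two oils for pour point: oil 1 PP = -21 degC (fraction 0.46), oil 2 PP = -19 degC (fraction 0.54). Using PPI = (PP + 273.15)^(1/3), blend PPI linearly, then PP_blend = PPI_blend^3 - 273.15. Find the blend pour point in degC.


PPI_1 = (-21 + 273.15)^(1/3) = 6.317613
PPI_2 = (-19 + 273.15)^(1/3) = 6.334272
PPI_blend = 0.46 * 6.317613 + 0.54 * 6.334272 = 6.326609
PP_blend = 6.326609^3 - 273.15 = 253.2287 - 273.15 = -19.92

-19.92 degC


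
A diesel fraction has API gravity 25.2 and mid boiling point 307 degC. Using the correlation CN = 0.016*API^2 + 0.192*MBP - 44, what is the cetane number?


CN = 0.016 * 25.2^2 + 0.192 * 307 - 44
CN = 10.16064 + 58.944 - 44 = 25.10464

25.10464


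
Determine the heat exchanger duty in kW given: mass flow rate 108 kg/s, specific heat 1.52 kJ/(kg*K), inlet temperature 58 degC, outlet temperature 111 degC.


Q = m_dot * cp * delta_T
delta_T = 111 - 58 = 53 K
Q = 108 * 1.52 * 53
= 164.16 * 53
= 8700.48 kW

8700.48 kW


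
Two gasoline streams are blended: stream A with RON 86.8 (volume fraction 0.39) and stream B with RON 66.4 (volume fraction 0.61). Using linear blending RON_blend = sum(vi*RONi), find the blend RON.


Linear blending: RON_blend = sum(vi * RONi)
Contribution 1: 0.39 * 86.8 = 33.852
Contribution 2: 0.61 * 66.4 = 40.504
RON_blend = 33.852 + 40.504 = 74.356

74.356


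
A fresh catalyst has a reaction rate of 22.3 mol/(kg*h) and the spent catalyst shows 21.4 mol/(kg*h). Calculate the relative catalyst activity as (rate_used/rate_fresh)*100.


Activity (%) = (rate_used / rate_fresh) * 100
rate_used = 21.4, rate_fresh = 22.3
= (21.4 / 22.3) * 100
= 0.9596 * 100 = 95.96

95.96 %


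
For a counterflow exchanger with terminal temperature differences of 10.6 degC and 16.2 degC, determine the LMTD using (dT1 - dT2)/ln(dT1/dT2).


LMTD = (dT1 - dT2) / ln(dT1/dT2)
= (10.6 - 16.2) / ln(10.6 / 16.2) = -5.6 / -0.424157 = 13.20

13.20 degC


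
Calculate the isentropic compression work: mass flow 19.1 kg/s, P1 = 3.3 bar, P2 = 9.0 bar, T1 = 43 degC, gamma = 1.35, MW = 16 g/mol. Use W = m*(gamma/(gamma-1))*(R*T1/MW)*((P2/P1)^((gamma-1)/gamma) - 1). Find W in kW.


Isentropic work: W = m*(gamma/(gamma-1))*(R*T1/MW)*((P2/P1)^((gamma-1)/gamma) - 1)
T1 = 43 + 273.15 = 316.15 K
Pressure ratio = 9.0 / 3.3 = 2.72727
Exponent = (1.35 - 1)/1.35 = 0.259259
(P2/P1)^exp - 1 = 2.72727^0.259259 - 1 = 0.297079
W = 19.1 * 1.35 / 0.35 * 8.314 * 316.15 / 16 * 0.297079 = 3595

3595 kW


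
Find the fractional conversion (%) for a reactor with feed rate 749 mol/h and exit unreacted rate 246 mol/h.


X = (F_in - F_out) / F_in * 100
Moles reacted = 749 - 246 = 503
X = 503 / 749 * 100
= 0.6716 * 100
= 67.16 %

67.16 %


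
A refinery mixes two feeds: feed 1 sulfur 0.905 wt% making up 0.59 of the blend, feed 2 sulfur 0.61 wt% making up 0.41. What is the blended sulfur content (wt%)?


Linear sulfur blending: S_blend = x1*S1 + x2*S2
Contribution 1: 0.59 * 0.905 = 0.53395 wt%
Contribution 2: 0.41 * 0.61 = 0.2501 wt%
S_blend = 0.53395 + 0.2501 = 0.78405

0.78405 wt%


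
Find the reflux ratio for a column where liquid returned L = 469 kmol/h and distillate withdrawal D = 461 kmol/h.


Reflux ratio definition: R = L / D (liquid returned / distillate withdrawn)
L = 469 kmol/h, D = 461 kmol/h
R = 469 / 461 = 1.017

1.017


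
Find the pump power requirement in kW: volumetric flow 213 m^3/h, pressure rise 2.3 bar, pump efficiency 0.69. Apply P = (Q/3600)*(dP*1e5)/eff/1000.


Q = 213 / 3600 = 0.0591667 m^3/s
P = 0.0591667 * (2.3 * 1e5) / 0.69 / 1000 = 19.72

19.72 kW


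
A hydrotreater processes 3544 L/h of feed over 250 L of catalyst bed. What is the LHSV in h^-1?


LHSV = volumetric feed rate / catalyst volume
= 3544 L/h / 250 L
= 14.18 h^-1

14.18 h^-1


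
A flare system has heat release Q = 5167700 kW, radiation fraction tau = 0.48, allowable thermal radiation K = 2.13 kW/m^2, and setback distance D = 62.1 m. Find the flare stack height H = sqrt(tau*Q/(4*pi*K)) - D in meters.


tau*Q/(4*pi*K) = 0.48 * 5167700 / (4 * pi * 2.13) = 92672.1
sqrt(92672.1) = 304.421
H = 304.421 - 62.1 = 242.3

242.3 m


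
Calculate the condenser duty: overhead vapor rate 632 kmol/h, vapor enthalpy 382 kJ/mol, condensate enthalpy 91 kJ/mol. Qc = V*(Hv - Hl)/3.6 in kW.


Qc = 632 * (382 - 91) / 3.6 = 632 * 291 / 3.6 = 51090

51090 kW


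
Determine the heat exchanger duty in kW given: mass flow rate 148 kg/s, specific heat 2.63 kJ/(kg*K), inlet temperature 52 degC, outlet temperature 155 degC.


Q = m_dot * cp * delta_T
delta_T = 155 - 52 = 103 K
Q = 148 * 2.63 * 103
= 389.24 * 103
= 40091.72 kW

40091.72 kW


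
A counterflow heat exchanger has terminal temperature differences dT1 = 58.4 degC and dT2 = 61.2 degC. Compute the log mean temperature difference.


LMTD = (dT1 - dT2) / ln(dT1/dT2)
= (58.4 - 61.2) / ln(58.4 / 61.2) = -2.8 / -0.0468313 = 59.79

59.79 degC


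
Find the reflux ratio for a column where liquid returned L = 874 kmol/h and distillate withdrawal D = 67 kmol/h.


Reflux ratio definition: R = L / D (liquid returned / distillate withdrawn)
L = 874 kmol/h, D = 67 kmol/h
R = 874 / 67 = 13.04

13.04


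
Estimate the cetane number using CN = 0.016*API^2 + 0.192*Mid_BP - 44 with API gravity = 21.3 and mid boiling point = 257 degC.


CN = 0.016 * 21.3^2 + 0.192 * 257 - 44
CN = 7.25904 + 49.344 - 44 = 12.60304

12.60304


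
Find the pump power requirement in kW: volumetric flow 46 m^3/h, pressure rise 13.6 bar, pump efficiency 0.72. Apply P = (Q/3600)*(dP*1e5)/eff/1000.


Q = 46 / 3600 = 0.0127778 m^3/s
P = 0.0127778 * (13.6 * 1e5) / 0.72 / 1000 = 24.14

24.14 kW


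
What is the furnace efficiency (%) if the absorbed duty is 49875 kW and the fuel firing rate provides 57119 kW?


Furnace efficiency = Q_absorbed / Q_fuel * 100
= 49875 / 57119 * 100 = 87.32

87.32 %


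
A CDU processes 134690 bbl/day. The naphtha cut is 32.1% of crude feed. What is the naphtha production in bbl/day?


Crude throughput = 134690 bbl/day
Fraction yield = 32.1%
yield = throughput * fraction / 100
yield = 134690 * 32.1 / 100 = 43235.49

43235.49 bbl/day


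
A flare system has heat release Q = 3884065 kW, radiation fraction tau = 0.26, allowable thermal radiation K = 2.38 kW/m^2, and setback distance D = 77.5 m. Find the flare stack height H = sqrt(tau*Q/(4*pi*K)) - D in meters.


tau*Q/(4*pi*K) = 0.26 * 3884065 / (4 * pi * 2.38) = 33765.5
sqrt(33765.5) = 183.754
H = 183.754 - 77.5 = 106.3

106.3 m


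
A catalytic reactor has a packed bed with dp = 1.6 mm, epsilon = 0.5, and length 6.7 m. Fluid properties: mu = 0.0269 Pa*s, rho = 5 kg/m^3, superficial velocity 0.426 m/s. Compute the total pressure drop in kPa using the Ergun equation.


dp = 1.6 mm = 0.0016 m
Viscous term = 150*0.0269*0.426*(1-0.5)^2 / (0.0016^2*0.5^3) = 1342900
Inertial term = 1.75*5*0.426^2*(1-0.5) / (0.0016*0.5^3) = 3969.79
dP/L = 1342900 + 3969.79 = 1346870 Pa/m
dP = 1346870 * 6.7 / 1000 = 9024 kPa

9024 kPa


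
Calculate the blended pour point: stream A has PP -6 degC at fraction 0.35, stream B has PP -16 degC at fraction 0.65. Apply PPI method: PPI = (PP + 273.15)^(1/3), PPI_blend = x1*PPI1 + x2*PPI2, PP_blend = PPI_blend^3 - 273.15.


PPI_1 = (-6 + 273.15)^(1/3) = 6.440482
PPI_2 = (-16 + 273.15)^(1/3) = 6.359098
PPI_blend = 0.35 * 6.440482 + 0.65 * 6.359098 = 6.387582
PP_blend = 6.387582^3 - 273.15 = 260.621 - 273.15 = -12.53

-12.53 degC


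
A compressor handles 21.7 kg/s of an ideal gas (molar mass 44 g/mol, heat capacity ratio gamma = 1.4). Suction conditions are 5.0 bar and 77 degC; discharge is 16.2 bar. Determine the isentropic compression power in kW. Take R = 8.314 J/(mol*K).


Isentropic work: W = m*(gamma/(gamma-1))*(R*T1/MW)*((P2/P1)^((gamma-1)/gamma) - 1)
T1 = 77 + 273.15 = 350.15 K
Pressure ratio = 16.2 / 5.0 = 3.24
Exponent = (1.4 - 1)/1.4 = 0.285714
(P2/P1)^exp - 1 = 3.24^0.285714 - 1 = 0.399168
W = 21.7 * 1.4 / 0.4 * 8.314 * 350.15 / 44 * 0.399168 = 2006

2006 kW


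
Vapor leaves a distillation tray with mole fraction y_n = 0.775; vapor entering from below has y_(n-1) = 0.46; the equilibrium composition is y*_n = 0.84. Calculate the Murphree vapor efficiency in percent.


Murphree vapor efficiency: EMV = (y_n - y_(n-1)) / (y*_n - y_(n-1)) * 100
EMV = (0.775 - 0.46) / (0.84 - 0.46) * 100 = 0.315 / 0.38 * 100 = 82.89

82.89 %


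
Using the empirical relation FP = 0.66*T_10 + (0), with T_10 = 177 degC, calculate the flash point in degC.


FP = 0.66 * 177 + (0) = 116.82

116.82 degC


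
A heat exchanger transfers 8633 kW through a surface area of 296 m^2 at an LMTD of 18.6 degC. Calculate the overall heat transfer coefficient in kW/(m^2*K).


From Q = U*A*LMTD, U = Q / (A * LMTD)
U = 8633 / (296 * 18.6) = 8633 / 5505.6 = 1.568

1.568 kW/(m^2*K)


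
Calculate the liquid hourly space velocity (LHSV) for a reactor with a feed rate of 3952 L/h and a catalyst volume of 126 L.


LHSV = volumetric feed rate / catalyst volume
= 3952 L/h / 126 L
= 31.37 h^-1

31.37 h^-1


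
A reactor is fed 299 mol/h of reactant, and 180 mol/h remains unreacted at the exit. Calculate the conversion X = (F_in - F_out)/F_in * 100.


X = (F_in - F_out) / F_in * 100
Moles reacted = 299 - 180 = 119
X = 119 / 299 * 100
= 0.3980 * 100
= 39.80 %

39.80 %


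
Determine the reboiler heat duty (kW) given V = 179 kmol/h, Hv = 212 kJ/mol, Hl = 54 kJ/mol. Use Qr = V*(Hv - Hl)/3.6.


Qr = 179 * (212 - 54) / 3.6 = 179 * 158 / 3.6 = 7856

7856 kW


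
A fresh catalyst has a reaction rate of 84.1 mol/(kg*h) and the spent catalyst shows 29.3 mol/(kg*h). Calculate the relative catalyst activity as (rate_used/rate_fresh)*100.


Activity (%) = (rate_used / rate_fresh) * 100
rate_used = 29.3, rate_fresh = 84.1
= (29.3 / 84.1) * 100
= 0.3484 * 100 = 34.84

34.84 %


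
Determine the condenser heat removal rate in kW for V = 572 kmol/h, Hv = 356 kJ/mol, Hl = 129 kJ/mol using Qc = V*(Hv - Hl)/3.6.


Qc = 572 * (356 - 129) / 3.6 = 572 * 227 / 3.6 = 36070

36070 kW


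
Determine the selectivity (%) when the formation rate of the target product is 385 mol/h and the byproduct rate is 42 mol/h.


Selectivity = desired / (desired + undesired) * 100
Total products = 385 + 42 = 427 mol/h
S = 385 / 427 * 100
= 0.9016 * 100
= 90.16 %

90.16 %


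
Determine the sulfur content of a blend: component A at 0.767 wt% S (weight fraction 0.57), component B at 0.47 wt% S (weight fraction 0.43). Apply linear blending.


Linear sulfur blending: S_blend = x1*S1 + x2*S2
Contribution 1: 0.57 * 0.767 = 0.43719 wt%
Contribution 2: 0.43 * 0.47 = 0.2021 wt%
S_blend = 0.43719 + 0.2021 = 0.63929

0.63929 wt%


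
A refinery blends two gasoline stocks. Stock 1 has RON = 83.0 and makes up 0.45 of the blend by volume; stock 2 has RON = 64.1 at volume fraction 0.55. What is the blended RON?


Linear blending: RON_blend = sum(vi * RONi)
Contribution 1: 0.45 * 83.0 = 37.35
Contribution 2: 0.55 * 64.1 = 35.255
RON_blend = 37.35 + 35.255 = 72.605

72.605


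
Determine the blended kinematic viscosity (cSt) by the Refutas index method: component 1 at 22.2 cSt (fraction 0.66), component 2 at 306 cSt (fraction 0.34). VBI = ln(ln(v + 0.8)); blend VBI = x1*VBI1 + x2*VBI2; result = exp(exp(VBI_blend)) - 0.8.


Refutas method: VBN_i = 14.534*ln(ln(visc_i + 0.8)) + 10.975, blended linearly by mass fraction; since VBN is linear in VBI_i = ln(ln(visc_i + 0.8)) and the fractions sum to 1, blend VBI directly: visc = exp(exp(VBI_blend)) - 0.8
VBI_1 = ln(ln(22.2 + 0.8)) = 1.14279
VBI_2 = ln(ln(306 + 0.8)) = 1.74505
VBI_blend = 0.66 * 1.14279 + 0.34 * 1.74505 = 1.34756
visc_blend = exp(exp(1.34756)) - 0.8 = 46.10

46.10 cSt


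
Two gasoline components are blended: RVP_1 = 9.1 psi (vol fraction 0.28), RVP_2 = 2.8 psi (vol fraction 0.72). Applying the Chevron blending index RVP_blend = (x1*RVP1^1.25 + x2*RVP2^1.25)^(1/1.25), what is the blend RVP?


Chevron index: RVP_blend = (sum xi*RVPi^1.25)^(1/1.25)
RVP^1.25 terms: 0.28 * 9.1^1.25 + 0.72 * 2.8^1.25 = 7.03331
RVP_blend = 7.03331^(1/1.25) = 4.761

4.761 psi


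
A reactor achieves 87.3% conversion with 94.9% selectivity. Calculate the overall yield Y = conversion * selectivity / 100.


Overall yield = conversion (%) * selectivity (%) / 100
Conversion = 87.3%, Selectivity = 94.9%
Y = 87.3 * 94.9 / 100
= 82.8477 %

82.8477 %


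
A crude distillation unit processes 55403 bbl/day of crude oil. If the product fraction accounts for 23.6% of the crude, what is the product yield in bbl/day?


Crude throughput = 55403 bbl/day
Fraction yield = 23.6%
yield = throughput * fraction / 100
yield = 55403 * 23.6 / 100 = 13075.108

13075.108 bbl/day


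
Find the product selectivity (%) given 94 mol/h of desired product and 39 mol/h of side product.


Selectivity = desired / (desired + undesired) * 100
Total products = 94 + 39 = 133 mol/h
S = 94 / 133 * 100
= 0.7068 * 100
= 70.68 %

70.68 %


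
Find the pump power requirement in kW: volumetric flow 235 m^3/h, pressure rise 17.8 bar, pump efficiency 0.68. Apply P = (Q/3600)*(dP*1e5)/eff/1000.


Q = 235 / 3600 = 0.0652778 m^3/s
P = 0.0652778 * (17.8 * 1e5) / 0.68 / 1000 = 170.9

170.9 kW


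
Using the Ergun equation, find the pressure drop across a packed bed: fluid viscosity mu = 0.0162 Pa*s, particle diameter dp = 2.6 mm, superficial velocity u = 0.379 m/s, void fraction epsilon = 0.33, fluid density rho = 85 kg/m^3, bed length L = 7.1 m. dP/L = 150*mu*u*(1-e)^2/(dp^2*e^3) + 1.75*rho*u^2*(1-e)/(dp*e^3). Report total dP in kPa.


dp = 2.6 mm = 0.0026 m
Viscous term = 150*0.0162*0.379*(1-0.33)^2 / (0.0026^2*0.33^3) = 1701790
Inertial term = 1.75*85*0.379^2*(1-0.33) / (0.0026*0.33^3) = 153213
dP/L = 1701790 + 153213 = 1855000 Pa/m
dP = 1855000 * 7.1 / 1000 = 13170 kPa

13170 kPa


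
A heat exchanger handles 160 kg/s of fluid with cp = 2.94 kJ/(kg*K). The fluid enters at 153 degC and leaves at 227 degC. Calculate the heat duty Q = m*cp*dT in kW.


Q = m_dot * cp * delta_T
delta_T = 227 - 153 = 74 K
Q = 160 * 2.94 * 74
= 470.4 * 74
= 34809.6 kW

34809.6 kW


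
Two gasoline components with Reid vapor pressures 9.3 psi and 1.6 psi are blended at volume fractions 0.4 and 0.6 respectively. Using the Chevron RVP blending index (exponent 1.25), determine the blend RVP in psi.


Chevron index: RVP_blend = (sum xi*RVPi^1.25)^(1/1.25)
RVP^1.25 terms: 0.4 * 9.3^1.25 + 0.6 * 1.6^1.25 = 7.57596
RVP_blend = 7.57596^(1/1.25) = 5.053

5.053 psi


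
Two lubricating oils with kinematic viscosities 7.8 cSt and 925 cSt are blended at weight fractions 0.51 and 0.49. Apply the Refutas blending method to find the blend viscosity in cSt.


Refutas method: VBN_i = 14.534*ln(ln(visc_i + 0.8)) + 10.975, blended linearly by mass fraction; since VBN is linear in VBI_i = ln(ln(visc_i + 0.8)) and the fractions sum to 1, blend VBI directly: visc = exp(exp(VBI_blend)) - 0.8
VBI_1 = ln(ln(7.8 + 0.8)) = 0.766287
VBI_2 = ln(ln(925 + 0.8)) = 1.92142
VBI_blend = 0.51 * 0.766287 + 0.49 * 1.92142 = 1.3323
visc_blend = exp(exp(1.3323)) - 0.8 = 43.45

43.45 cSt


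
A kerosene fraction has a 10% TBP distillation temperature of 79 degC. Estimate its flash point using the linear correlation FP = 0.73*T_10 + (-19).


FP = 0.73 * 79 + (-19) = 38.67

38.67 degC


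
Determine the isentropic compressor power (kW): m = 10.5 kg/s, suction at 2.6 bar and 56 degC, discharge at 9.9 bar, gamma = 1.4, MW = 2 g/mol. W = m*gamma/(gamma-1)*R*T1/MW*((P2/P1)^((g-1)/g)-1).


Isentropic work: W = m*(gamma/(gamma-1))*(R*T1/MW)*((P2/P1)^((gamma-1)/gamma) - 1)
T1 = 56 + 273.15 = 329.15 K
Pressure ratio = 9.9 / 2.6 = 3.80769
Exponent = (1.4 - 1)/1.4 = 0.285714
(P2/P1)^exp - 1 = 3.80769^0.285714 - 1 = 0.465221
W = 10.5 * 1.4 / 0.4 * 8.314 * 329.15 / 2 * 0.465221 = 23390

23390 kW


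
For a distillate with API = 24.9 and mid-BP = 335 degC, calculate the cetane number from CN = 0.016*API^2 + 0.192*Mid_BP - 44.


CN = 0.016 * 24.9^2 + 0.192 * 335 - 44
CN = 9.92016 + 64.32 - 44 = 30.24016

30.24016


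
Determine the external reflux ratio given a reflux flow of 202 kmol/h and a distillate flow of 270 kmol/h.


Reflux ratio definition: R = L / D (liquid returned / distillate withdrawn)
L = 202 kmol/h, D = 270 kmol/h
R = 202 / 270 = 0.7481

0.7481


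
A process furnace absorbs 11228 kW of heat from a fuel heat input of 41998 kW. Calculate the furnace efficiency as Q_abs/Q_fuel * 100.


Furnace efficiency = Q_absorbed / Q_fuel * 100
= 11228 / 41998 * 100 = 26.73

26.73 %


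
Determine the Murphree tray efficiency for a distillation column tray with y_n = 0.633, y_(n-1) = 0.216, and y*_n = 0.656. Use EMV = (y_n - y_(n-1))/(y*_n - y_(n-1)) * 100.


Murphree vapor efficiency: EMV = (y_n - y_(n-1)) / (y*_n - y_(n-1)) * 100
EMV = (0.633 - 0.216) / (0.656 - 0.216) * 100 = 0.417 / 0.44 * 100 = 94.77

94.77 %


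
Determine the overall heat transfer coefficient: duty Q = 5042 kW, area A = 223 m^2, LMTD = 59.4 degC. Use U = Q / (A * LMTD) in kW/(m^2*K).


From Q = U*A*LMTD, U = Q / (A * LMTD)
U = 5042 / (223 * 59.4) = 5042 / 13246.2 = 0.3806

0.3806 kW/(m^2*K)


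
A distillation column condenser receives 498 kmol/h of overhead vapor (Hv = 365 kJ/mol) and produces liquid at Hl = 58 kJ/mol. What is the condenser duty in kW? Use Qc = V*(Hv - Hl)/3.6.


Qc = 498 * (365 - 58) / 3.6 = 498 * 307 / 3.6 = 42470

42470 kW


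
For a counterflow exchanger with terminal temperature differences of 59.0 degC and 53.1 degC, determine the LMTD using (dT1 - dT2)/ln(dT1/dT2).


LMTD = (dT1 - dT2) / ln(dT1/dT2)
= (59.0 - 53.1) / ln(59.0 / 53.1) = 5.9 / 0.105361 = 56.00

56.00 degC


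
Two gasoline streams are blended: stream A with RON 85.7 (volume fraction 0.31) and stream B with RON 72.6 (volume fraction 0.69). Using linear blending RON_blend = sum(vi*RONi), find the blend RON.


Linear blending: RON_blend = sum(vi * RONi)
Contribution 1: 0.31 * 85.7 = 26.567
Contribution 2: 0.69 * 72.6 = 50.094
RON_blend = 26.567 + 50.094 = 76.661

76.661


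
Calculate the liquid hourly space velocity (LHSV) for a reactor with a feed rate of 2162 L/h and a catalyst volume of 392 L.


LHSV = volumetric feed rate / catalyst volume
= 2162 L/h / 392 L
= 5.515 h^-1

5.515 h^-1


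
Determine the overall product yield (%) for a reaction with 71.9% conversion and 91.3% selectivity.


Overall yield = conversion (%) * selectivity (%) / 100
Conversion = 71.9%, Selectivity = 91.3%
Y = 71.9 * 91.3 / 100
= 65.6447 %

65.6447 %


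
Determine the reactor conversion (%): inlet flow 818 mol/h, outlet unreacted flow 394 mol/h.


X = (F_in - F_out) / F_in * 100
Moles reacted = 818 - 394 = 424
X = 424 / 818 * 100
= 0.5183 * 100
= 51.83 %

51.83 %


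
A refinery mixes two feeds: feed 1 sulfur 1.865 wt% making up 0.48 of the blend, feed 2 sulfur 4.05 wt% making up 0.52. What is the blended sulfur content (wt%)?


Linear sulfur blending: S_blend = x1*S1 + x2*S2
Contribution 1: 0.48 * 1.865 = 0.8952 wt%
Contribution 2: 0.52 * 4.05 = 2.106 wt%
S_blend = 0.8952 + 2.106 = 3.0012

3.0012 wt%


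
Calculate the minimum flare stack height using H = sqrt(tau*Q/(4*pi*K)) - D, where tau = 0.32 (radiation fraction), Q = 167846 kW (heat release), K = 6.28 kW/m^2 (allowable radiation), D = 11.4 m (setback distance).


tau*Q/(4*pi*K) = 0.32 * 167846 / (4 * pi * 6.28) = 680.599
sqrt(680.599) = 26.0883
H = 26.0883 - 11.4 = 14.69

14.69 m


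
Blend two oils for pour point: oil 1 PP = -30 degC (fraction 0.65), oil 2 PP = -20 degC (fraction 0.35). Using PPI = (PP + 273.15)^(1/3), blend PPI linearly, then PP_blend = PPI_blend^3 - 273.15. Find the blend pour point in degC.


PPI_1 = (-30 + 273.15)^(1/3) = 6.241535
PPI_2 = (-20 + 273.15)^(1/3) = 6.325953
PPI_blend = 0.65 * 6.241535 + 0.35 * 6.325953 = 6.271081
PP_blend = 6.271081^3 - 273.15 = 246.6194 - 273.15 = -26.53

-26.53 degC


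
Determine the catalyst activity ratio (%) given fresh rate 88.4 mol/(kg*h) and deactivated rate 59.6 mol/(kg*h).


Activity (%) = (rate_used / rate_fresh) * 100
rate_used = 59.6, rate_fresh = 88.4
= (59.6 / 88.4) * 100
= 0.6742 * 100 = 67.42

67.42 %


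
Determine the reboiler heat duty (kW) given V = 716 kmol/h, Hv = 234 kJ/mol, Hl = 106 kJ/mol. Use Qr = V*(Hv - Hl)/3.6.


Qr = 716 * (234 - 106) / 3.6 = 716 * 128 / 3.6 = 25460

25460 kW


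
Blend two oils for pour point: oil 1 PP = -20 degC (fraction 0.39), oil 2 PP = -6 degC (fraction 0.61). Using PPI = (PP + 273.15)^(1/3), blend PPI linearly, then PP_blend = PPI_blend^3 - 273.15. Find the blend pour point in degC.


PPI_1 = (-20 + 273.15)^(1/3) = 6.325953
PPI_2 = (-6 + 273.15)^(1/3) = 6.440482
PPI_blend = 0.39 * 6.325953 + 0.61 * 6.440482 = 6.395816
PP_blend = 6.395816^3 - 273.15 = 261.6302 - 273.15 = -11.52

-11.52 degC


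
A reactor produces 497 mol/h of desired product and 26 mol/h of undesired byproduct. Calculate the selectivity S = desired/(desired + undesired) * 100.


Selectivity = desired / (desired + undesired) * 100
Total products = 497 + 26 = 523 mol/h
S = 497 / 523 * 100
= 0.9503 * 100
= 95.03 %

95.03 %


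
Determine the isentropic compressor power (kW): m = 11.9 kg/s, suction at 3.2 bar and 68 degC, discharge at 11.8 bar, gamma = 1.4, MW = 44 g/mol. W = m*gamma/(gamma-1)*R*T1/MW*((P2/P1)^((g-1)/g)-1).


Isentropic work: W = m*(gamma/(gamma-1))*(R*T1/MW)*((P2/P1)^((gamma-1)/gamma) - 1)
T1 = 68 + 273.15 = 341.15 K
Pressure ratio = 11.8 / 3.2 = 3.6875
Exponent = (1.4 - 1)/1.4 = 0.285714
(P2/P1)^exp - 1 = 3.6875^0.285714 - 1 = 0.451855
W = 11.9 * 1.4 / 0.4 * 8.314 * 341.15 / 44 * 0.451855 = 1213

1213 kW


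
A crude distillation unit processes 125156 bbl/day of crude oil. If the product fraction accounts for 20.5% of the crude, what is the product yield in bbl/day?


Crude throughput = 125156 bbl/day
Fraction yield = 20.5%
yield = throughput * fraction / 100
yield = 125156 * 20.5 / 100 = 25656.98

25656.98 bbl/day


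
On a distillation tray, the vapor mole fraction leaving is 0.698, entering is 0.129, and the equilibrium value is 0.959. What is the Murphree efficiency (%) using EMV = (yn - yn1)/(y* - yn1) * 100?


Murphree vapor efficiency: EMV = (y_n - y_(n-1)) / (y*_n - y_(n-1)) * 100
EMV = (0.698 - 0.129) / (0.959 - 0.129) * 100 = 0.569 / 0.83 * 100 = 68.55

68.55 %


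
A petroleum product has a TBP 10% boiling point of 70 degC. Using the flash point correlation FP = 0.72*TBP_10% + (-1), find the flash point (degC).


FP = 0.72 * 70 + (-1) = 49.4

49.4 degC


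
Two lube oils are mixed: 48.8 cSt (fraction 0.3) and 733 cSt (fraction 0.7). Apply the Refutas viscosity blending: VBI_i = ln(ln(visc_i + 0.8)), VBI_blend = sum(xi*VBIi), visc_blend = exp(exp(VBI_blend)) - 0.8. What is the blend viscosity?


Refutas method: VBN_i = 14.534*ln(ln(visc_i + 0.8)) + 10.975, blended linearly by mass fraction; since VBN is linear in VBI_i = ln(ln(visc_i + 0.8)) and the fractions sum to 1, blend VBI directly: visc = exp(exp(VBI_blend)) - 0.8
VBI_1 = ln(ln(48.8 + 0.8)) = 1.362
VBI_2 = ln(ln(733 + 0.8)) = 1.8868
VBI_blend = 0.3 * 1.362 + 0.7 * 1.8868 = 1.72936
visc_blend = exp(exp(1.72936)) - 0.8 = 279.8

279.8 cSt


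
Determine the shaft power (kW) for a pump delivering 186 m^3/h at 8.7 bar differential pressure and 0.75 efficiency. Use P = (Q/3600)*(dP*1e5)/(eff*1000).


Q = 186 / 3600 = 0.0516667 m^3/s
P = 0.0516667 * (8.7 * 1e5) / 0.75 / 1000 = 59.93

59.93 kW


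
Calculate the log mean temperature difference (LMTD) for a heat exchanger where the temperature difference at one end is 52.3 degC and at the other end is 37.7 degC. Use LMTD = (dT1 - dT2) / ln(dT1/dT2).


LMTD = (dT1 - dT2) / ln(dT1/dT2)
= (52.3 - 37.7) / ln(52.3 / 37.7) = 14.6 / 0.327336 = 44.60

44.60 degC


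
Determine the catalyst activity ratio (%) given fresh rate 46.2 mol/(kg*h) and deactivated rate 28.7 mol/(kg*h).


Activity (%) = (rate_used / rate_fresh) * 100
rate_used = 28.7, rate_fresh = 46.2
= (28.7 / 46.2) * 100
= 0.6212 * 100 = 62.12

62.12 %


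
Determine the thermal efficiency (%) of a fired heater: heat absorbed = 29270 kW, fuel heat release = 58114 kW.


Furnace efficiency = Q_absorbed / Q_fuel * 100
= 29270 / 58114 * 100 = 50.37

50.37 %


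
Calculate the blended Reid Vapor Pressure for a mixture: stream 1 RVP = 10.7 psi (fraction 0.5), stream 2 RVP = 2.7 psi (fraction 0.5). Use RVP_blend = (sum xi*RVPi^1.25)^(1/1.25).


Chevron index: RVP_blend = (sum xi*RVPi^1.25)^(1/1.25)
RVP^1.25 terms: 0.5 * 10.7^1.25 + 0.5 * 2.7^1.25 = 11.4066
RVP_blend = 11.4066^(1/1.25) = 7.010

7.010 psi


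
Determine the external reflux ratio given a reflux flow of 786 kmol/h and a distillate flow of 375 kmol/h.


Reflux ratio definition: R = L / D (liquid returned / distillate withdrawn)
L = 786 kmol/h, D = 375 kmol/h
R = 786 / 375 = 2.096

2.096


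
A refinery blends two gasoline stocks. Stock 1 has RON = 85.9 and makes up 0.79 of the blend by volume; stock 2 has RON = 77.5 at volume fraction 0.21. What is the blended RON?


Linear blending: RON_blend = sum(vi * RONi)
Contribution 1: 0.79 * 85.9 = 67.861
Contribution 2: 0.21 * 77.5 = 16.275
RON_blend = 67.861 + 16.275 = 84.136

84.136


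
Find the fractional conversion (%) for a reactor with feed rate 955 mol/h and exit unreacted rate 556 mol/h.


X = (F_in - F_out) / F_in * 100
Moles reacted = 955 - 556 = 399
X = 399 / 955 * 100
= 0.4178 * 100
= 41.78 %

41.78 %


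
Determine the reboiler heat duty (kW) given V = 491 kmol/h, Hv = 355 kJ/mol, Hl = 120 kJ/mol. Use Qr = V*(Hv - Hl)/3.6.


Qr = 491 * (355 - 120) / 3.6 = 491 * 235 / 3.6 = 32050

32050 kW


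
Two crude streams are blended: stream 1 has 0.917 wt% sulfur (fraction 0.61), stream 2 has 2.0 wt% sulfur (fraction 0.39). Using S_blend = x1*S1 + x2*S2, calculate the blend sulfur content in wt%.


Linear sulfur blending: S_blend = x1*S1 + x2*S2
Contribution 1: 0.61 * 0.917 = 0.55937 wt%
Contribution 2: 0.39 * 2.0 = 0.78 wt%
S_blend = 0.55937 + 0.78 = 1.33937

1.33937 wt%


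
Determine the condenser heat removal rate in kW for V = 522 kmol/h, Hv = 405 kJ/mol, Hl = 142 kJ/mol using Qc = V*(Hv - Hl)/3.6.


Qc = 522 * (405 - 142) / 3.6 = 522 * 263 / 3.6 = 38140

38140 kW


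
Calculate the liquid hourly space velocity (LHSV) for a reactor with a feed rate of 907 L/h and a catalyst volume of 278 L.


LHSV = volumetric feed rate / catalyst volume
= 907 L/h / 278 L
= 3.263 h^-1

3.263 h^-1


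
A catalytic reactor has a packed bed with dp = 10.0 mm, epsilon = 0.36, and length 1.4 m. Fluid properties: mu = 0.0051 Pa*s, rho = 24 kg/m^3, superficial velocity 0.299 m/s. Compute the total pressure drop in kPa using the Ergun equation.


dp = 10.0 mm = 0.01 m
Viscous term = 150*0.0051*0.299*(1-0.36)^2 / (0.01^2*0.36^3) = 20081
Inertial term = 1.75*24*0.299^2*(1-0.36) / (0.01*0.36^3) = 5150.67
dP/L = 20081 + 5150.67 = 25231.7 Pa/m
dP = 25231.7 * 1.4 / 1000 = 35.32 kPa

35.32 kPa


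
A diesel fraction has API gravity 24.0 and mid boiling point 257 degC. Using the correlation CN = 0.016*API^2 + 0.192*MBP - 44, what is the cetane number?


CN = 0.016 * 24.0^2 + 0.192 * 257 - 44
CN = 9.216 + 49.344 - 44 = 14.56

14.56


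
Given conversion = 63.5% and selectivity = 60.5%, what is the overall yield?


Overall yield = conversion (%) * selectivity (%) / 100
Conversion = 63.5%, Selectivity = 60.5%
Y = 63.5 * 60.5 / 100
= 38.4175 %

38.4175 %


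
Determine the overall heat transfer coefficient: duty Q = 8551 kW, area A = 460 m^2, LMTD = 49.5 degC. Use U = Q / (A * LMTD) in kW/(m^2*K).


From Q = U*A*LMTD, U = Q / (A * LMTD)
U = 8551 / (460 * 49.5) = 8551 / 22770 = 0.3755

0.3755 kW/(m^2*K)


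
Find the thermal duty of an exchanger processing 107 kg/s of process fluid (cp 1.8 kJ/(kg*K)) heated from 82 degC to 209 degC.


Q = m_dot * cp * delta_T
delta_T = 209 - 82 = 127 K
Q = 107 * 1.8 * 127
= 192.6 * 127
= 24460.2 kW

24460.2 kW


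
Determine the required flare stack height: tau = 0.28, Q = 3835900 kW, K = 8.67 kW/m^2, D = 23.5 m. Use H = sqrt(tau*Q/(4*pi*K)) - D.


tau*Q/(4*pi*K) = 0.28 * 3835900 / (4 * pi * 8.67) = 9858.17
sqrt(9858.17) = 99.2883
H = 99.2883 - 23.5 = 75.79

75.79 m


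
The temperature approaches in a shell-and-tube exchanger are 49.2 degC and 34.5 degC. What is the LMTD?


LMTD = (dT1 - dT2) / ln(dT1/dT2)
= (49.2 - 34.5) / ln(49.2 / 34.5) = 14.7 / 0.354934 = 41.42

41.42 degC


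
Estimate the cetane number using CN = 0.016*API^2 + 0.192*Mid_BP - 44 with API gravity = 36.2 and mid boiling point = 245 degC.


CN = 0.016 * 36.2^2 + 0.192 * 245 - 44
CN = 20.96704 + 47.04 - 44 = 24.00704

24.00704


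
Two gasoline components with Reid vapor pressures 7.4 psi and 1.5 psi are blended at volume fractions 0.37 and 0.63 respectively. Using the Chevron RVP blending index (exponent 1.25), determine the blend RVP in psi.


Chevron index: RVP_blend = (sum xi*RVPi^1.25)^(1/1.25)
RVP^1.25 terms: 0.37 * 7.4^1.25 + 0.63 * 1.5^1.25 = 5.56168
RVP_blend = 5.56168^(1/1.25) = 3.946

3.946 psi


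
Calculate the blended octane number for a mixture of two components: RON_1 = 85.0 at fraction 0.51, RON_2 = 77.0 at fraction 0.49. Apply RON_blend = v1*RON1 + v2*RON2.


Linear blending: RON_blend = sum(vi * RONi)
Contribution 1: 0.51 * 85.0 = 43.35
Contribution 2: 0.49 * 77.0 = 37.73
RON_blend = 43.35 + 37.73 = 81.08

81.08


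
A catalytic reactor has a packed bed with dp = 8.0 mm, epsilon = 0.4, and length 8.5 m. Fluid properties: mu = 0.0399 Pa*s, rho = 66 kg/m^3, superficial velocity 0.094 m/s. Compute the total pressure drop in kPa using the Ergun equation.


dp = 8.0 mm = 0.008 m
Viscous term = 150*0.0399*0.094*(1-0.4)^2 / (0.008^2*0.4^3) = 49446.4
Inertial term = 1.75*66*0.094^2*(1-0.4) / (0.008*0.4^3) = 1195.97
dP/L = 49446.4 + 1195.97 = 50642.4 Pa/m
dP = 50642.4 * 8.5 / 1000 = 430.5 kPa

430.5 kPa


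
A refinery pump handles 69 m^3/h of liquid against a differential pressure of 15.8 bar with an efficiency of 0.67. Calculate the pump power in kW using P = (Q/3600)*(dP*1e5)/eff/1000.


Q = 69 / 3600 = 0.0191667 m^3/s
P = 0.0191667 * (15.8 * 1e5) / 0.67 / 1000 = 45.20

45.20 kW


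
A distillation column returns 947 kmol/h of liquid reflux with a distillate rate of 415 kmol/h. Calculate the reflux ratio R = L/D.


Reflux ratio definition: R = L / D (liquid returned / distillate withdrawn)
L = 947 kmol/h, D = 415 kmol/h
R = 947 / 415 = 2.282

2.282
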